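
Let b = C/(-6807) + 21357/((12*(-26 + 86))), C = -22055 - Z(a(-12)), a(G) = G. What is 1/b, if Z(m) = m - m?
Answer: 544560/17917411 ≈ 0.030393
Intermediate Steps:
Z(m) = 0
C = -22055 (C = -22055 - 1*0 = -22055 + 0 = -22055)
b = 17917411/544560 (b = -22055/(-6807) + 21357/((12*(-26 + 86))) = -22055*(-1/6807) + 21357/((12*60)) = 22055/6807 + 21357/720 = 22055/6807 + 21357*(1/720) = 22055/6807 + 2373/80 = 17917411/544560 ≈ 32.903)
1/b = 1/(17917411/544560) = 544560/17917411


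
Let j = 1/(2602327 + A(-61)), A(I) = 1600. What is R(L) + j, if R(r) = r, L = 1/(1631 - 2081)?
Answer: -2603477/1171767150 ≈ -0.0022218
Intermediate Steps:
L = -1/450 (L = 1/(-450) = -1/450 ≈ -0.0022222)
j = 1/2603927 (j = 1/(2602327 + 1600) = 1/2603927 ≈ 3.8404e-7)
R(L) + j = -1/450 + 1/2603927 = -2603477/1171767150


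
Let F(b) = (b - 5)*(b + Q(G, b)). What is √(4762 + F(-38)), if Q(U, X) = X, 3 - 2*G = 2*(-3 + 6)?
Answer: √8030 ≈ 89.610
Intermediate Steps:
G = -3/2 (G = 3/2 - (-3 + 6) = 3/2 - 3 = -3/2 ≈ -1.5000)
F(b) = 2*b*(-5 + b) (F(b) = (b - 5)*(b + b) = (-5 + b)*(2*b) = 2*b*(-5 + b))
√(4762 + F(-38)) = √(4762 + 2*(-38)*(-5 - 38)) = √(4762 + 2*(-38)*(-43)) = √(4762 + 3268) = √8030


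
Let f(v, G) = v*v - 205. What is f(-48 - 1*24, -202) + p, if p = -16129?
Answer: -11150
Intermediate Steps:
f(v, G) = -205 + v**2 (f(v, G) = v**2 - 205 = -205 + v**2)
f(-48 - 1*24, -202) + p = (-205 + (-48 - 1*24)**2) - 16129 = (-205 + (-48 - 24)**2) - 16129 = (-205 + (-72)**2) - 16129 = (-205 + 5184) - 16129 = 4979 - 16129 = -11150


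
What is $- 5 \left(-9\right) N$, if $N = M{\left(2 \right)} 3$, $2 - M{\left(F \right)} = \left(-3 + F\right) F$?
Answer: $540$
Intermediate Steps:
$M{\left(F \right)} = 2 - F \left(-3 + F\right)$ ($M{\left(F \right)} = 2 - \left(-3 + F\right) F = 2 - F \left(-3 + F\right)$)
$N = 12$ ($N = \left(2 - 2^{2} + 3 \cdot 2\right) 3 = \left(2 - 4 + 6\right) 3 = 4 \cdot 3 = 12$)
$- 5 \left(-9\right) N = - 5 \left(-9\right) 12 = - \left(-45\right) 12 = \left(-1\right) \left(-540\right) = 540$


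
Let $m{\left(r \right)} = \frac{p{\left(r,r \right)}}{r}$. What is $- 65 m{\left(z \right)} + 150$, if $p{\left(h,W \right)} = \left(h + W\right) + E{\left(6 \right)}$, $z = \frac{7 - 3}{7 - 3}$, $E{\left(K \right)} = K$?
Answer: $-370$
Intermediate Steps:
$z = 1$ ($z = \frac{4}{4} = 4 \cdot \frac{1}{4} = 1$)
$p{\left(h,W \right)} = 6 + W + h$ ($p{\left(h,W \right)} = \left(h + W\right) + 6 = \left(W + h\right) + 6 = 6 + W + h$)
$m{\left(r \right)} = \frac{6 + 2 r}{r}$ ($m{\left(r \right)} = \frac{6 + r + r}{r} = \frac{6 + 2 r}{r}$)
$- 65 m{\left(z \right)} + 150 = - 65 \left(2 + \frac{6}{1}\right) + 150 = - 65 \left(2 + 6 \cdot 1\right) + 150 = - 65 \left(2 + 6\right) + 150 = \left(-65\right) 8 + 150 = -520 + 150 = -370$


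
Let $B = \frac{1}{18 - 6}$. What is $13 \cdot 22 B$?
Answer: $\frac{143}{6} \approx 23.833$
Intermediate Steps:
$B = \frac{1}{12}$ ($B = \frac{1}{18 - 6} = \frac{1}{12} \approx 0.083333$)
$13 \cdot 22 B = 13 \cdot 22 \cdot \frac{1}{12} = 286 \cdot \frac{1}{12} = \frac{143}{6}$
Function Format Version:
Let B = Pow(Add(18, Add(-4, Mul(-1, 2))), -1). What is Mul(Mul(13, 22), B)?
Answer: Rational(143, 6) ≈ 23.833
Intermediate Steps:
B = Rational(1, 12) (B = Pow(Add(18, Add(-4, -2)), -1) = Pow(Add(18, -6), -1) = Pow(12, -1) = Rational(1, 12) ≈ 0.083333)
Mul(Mul(13, 22), B) = Mul(Mul(13, 22), Rational(1, 12)) = Mul(286, Rational(1, 12)) = Rational(143, 6)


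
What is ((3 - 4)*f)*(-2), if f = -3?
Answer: -6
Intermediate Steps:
((3 - 4)*f)*(-2) = ((3 - 4)*(-3))*(-2) = -1*(-3)*(-2) = 3*(-2) = -6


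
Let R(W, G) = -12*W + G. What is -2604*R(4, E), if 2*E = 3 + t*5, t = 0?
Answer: 121086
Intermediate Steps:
E = 3/2 (E = (3 + 0*5)/2 = (3 + 0)/2 = (½)*3 = 3/2 ≈ 1.5000)
R(W, G) = G - 12*W
-2604*R(4, E) = -2604*(3/2 - 12*4) = -2604*(3/2 - 48) = -2604*(-93/2) = 121086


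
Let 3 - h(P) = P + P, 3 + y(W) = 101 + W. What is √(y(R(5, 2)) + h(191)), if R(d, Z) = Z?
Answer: 3*I*√31 ≈ 16.703*I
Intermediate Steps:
y(W) = 98 + W (y(W) = -3 + (101 + W) = 98 + W)
h(P) = 3 - 2*P (h(P) = 3 - (P + P) = 3 - 2*P)
√(y(R(5, 2)) + h(191)) = √((98 + 2) + (3 - 2*191)) = √(100 + (3 - 382)) = √(100 - 379) = √(-279) = 3*I*√31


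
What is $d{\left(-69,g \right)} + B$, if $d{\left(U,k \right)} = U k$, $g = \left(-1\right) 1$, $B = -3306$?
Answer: $-3237$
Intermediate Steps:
$g = -1$
$d{\left(-69,g \right)} + B = \left(-69\right) \left(-1\right) - 3306 = 69 - 3306 = -3237$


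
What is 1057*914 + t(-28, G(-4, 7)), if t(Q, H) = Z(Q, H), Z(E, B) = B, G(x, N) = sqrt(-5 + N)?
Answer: 966098 + sqrt(2) ≈ 9.6610e+5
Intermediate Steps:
t(Q, H) = H
1057*914 + t(-28, G(-4, 7)) = 1057*914 + sqrt(-5 + 7) = 966098 + sqrt(2)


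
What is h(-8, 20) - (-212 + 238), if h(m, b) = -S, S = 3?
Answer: -29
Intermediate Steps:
h(m, b) = -3 (h(m, b) = -1*3 = -3)
h(-8, 20) - (-212 + 238) = -3 - (-212 + 238) = -3 - 1*26 = -3 - 26 = -29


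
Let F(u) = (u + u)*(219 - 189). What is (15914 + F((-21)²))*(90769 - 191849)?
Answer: -4283163920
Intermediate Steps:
F(u) = 60*u (F(u) = (2*u)*30 = 60*u)
(15914 + F((-21)²))*(90769 - 191849) = (15914 + 60*(-21)²)*(90769 - 191849) = (15914 + 60*441)*(-101080) = (15914 + 26460)*(-101080) = 42374*(-101080) = -4283163920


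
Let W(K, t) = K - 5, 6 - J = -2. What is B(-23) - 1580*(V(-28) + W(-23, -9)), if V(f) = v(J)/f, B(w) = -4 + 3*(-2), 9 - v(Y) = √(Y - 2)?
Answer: 313165/7 - 395*√6/7 ≈ 44600.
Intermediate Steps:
J = 8 (J = 6 - 1*(-2) = 6 + 2 = 8)
v(Y) = 9 - √(-2 + Y) (v(Y) = 9 - √(Y - 2) = 9 - √(-2 + Y))
B(w) = -10 (B(w) = -4 - 6 = -10)
V(f) = (9 - √6)/f (V(f) = (9 - √(-2 + 8))/f = (9 - √6)/f)
W(K, t) = -5 + K
B(-23) - 1580*(V(-28) + W(-23, -9)) = -10 - 1580*((9 - √6)/(-28) + (-5 - 23)) = -10 - 1580*(-(9 - √6)/28 - 28) = -10 - 1580*((-9/28 + √6/28) - 28) = -10 - 1580*(-793/28 + √6/28) = -10 + (313235/7 - 395*√6/7) = 313165/7 - 395*√6/7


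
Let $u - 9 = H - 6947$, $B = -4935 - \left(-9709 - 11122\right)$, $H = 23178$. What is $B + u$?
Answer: $32136$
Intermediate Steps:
$B = 15896$ ($B = -4935 - -20831 = -4935 + 20831 = 15896$)
$u = 16240$ ($u = 9 + \left(23178 - 6947\right) = 9 + 16231 = 16240$)
$B + u = 15896 + 16240 = 32136$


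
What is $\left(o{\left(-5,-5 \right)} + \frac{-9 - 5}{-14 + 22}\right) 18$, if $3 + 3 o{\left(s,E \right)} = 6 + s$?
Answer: $- \frac{87}{2} \approx -43.5$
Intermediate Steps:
$o{\left(s,E \right)} = 1 + \frac{s}{3}$ ($o{\left(s,E \right)} = -1 + \frac{6 + s}{3} = -1 + \left(2 + \frac{s}{3}\right) = 1 + \frac{s}{3}$)
$\left(o{\left(-5,-5 \right)} + \frac{-9 - 5}{-14 + 22}\right) 18 = \left(\left(1 + \frac{1}{3} \left(-5\right)\right) + \frac{-9 - 5}{-14 + 22}\right) 18 = \left(\left(1 - \frac{5}{3}\right) - \frac{14}{8}\right) 18 = \left(- \frac{2}{3} - \frac{7}{4}\right) 18 = \left(- \frac{29}{12}\right) 18 = - \frac{87}{2}$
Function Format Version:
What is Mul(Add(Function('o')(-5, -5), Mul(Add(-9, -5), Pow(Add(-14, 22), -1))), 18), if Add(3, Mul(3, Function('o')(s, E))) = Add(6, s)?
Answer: Rational(-87, 2) ≈ -43.500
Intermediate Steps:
Function('o')(s, E) = Add(1, Mul(Rational(1, 3), s)) (Function('o')(s, E) = Add(-1, Mul(Rational(1, 3), Add(6, s))) = Add(-1, Add(2, Mul(Rational(1, 3), s))) = Add(1, Mul(Rational(1, 3), s)))
Mul(Add(Function('o')(-5, -5), Mul(Add(-9, -5), Pow(Add(-14, 22), -1))), 18) = Mul(Add(Add(1, Mul(Rational(1, 3), -5)), Mul(Add(-9, -5), Pow(Add(-14, 22), -1))), 18) = Mul(Add(Add(1, Rational(-5, 3)), Mul(-14, Pow(8, -1))), 18) = Mul(Add(Rational(-2, 3), Mul(-14, Rational(1, 8))), 18) = Mul(Add(Rational(-2, 3), Rational(-7, 4)), 18) = Mul(Rational(-29, 12), 18) = Rational(-87, 2)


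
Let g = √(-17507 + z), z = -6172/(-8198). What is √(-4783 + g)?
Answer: √(-80363014183 + 12297*I*√32681831177)/4099 ≈ 0.95648 + 69.166*I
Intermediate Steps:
z = 3086/4099 (z = -6172*(-1/8198) = 3086/4099 ≈ 0.75287)
g = 3*I*√32681831177/4099 (g = √(-17507 + 3086/4099) = √(-71758107/4099) = 3*I*√32681831177/4099 ≈ 132.31*I)
√(-4783 + g) = √(-4783 + 3*I*√32681831177/4099)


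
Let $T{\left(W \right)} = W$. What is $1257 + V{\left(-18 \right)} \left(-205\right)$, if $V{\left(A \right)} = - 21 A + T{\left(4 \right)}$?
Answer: $-77053$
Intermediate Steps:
$V{\left(A \right)} = 4 - 21 A$ ($V{\left(A \right)} = - 21 A + 4 = 4 - 21 A$)
$1257 + V{\left(-18 \right)} \left(-205\right) = 1257 + \left(4 - -378\right) \left(-205\right) = 1257 + \left(4 + 378\right) \left(-205\right) = 1257 + 382 \left(-205\right) = 1257 - 78310 = -77053$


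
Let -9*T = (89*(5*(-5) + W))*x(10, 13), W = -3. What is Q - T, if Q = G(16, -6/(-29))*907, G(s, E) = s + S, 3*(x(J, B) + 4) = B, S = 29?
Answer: 1099513/27 ≈ 40723.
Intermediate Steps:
x(J, B) = -4 + B/3
G(s, E) = 29 + s (G(s, E) = s + 29 = 29 + s)
Q = 40815 (Q = (29 + 16)*907 = 45*907 = 40815)
T = 2492/27 (T = -89*(5*(-5) - 3)*(-4 + (⅓)*13)/9 = -89*(-25 - 3)*(-4 + 13/3)/9 = -89*(-28)/(9*3) = -(-2492)/(9*3) = -⅑*(-2492/3) = 2492/27 ≈ 92.296)
Q - T = 40815 - 1*2492/27 = 40815 - 2492/27 = 1099513/27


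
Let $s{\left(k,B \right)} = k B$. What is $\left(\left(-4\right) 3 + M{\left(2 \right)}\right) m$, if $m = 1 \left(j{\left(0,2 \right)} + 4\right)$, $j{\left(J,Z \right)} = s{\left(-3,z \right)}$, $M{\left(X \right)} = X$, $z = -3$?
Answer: $-130$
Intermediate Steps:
$s{\left(k,B \right)} = B k$
$j{\left(J,Z \right)} = 9$ ($j{\left(J,Z \right)} = \left(-3\right) \left(-3\right) = 9$)
$m = 13$ ($m = 1 \left(9 + 4\right) = 1 \cdot 13 = 13$)
$\left(\left(-4\right) 3 + M{\left(2 \right)}\right) m = \left(\left(-4\right) 3 + 2\right) 13 = \left(-12 + 2\right) 13 = \left(-10\right) 13 = -130$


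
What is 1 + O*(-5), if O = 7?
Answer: -34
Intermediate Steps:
1 + O*(-5) = 1 + 7*(-5) = 1 - 35 = -34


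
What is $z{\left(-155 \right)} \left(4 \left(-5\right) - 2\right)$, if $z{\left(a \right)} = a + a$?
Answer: $6820$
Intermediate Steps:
$z{\left(a \right)} = 2 a$
$z{\left(-155 \right)} \left(4 \left(-5\right) - 2\right) = 2 \left(-155\right) \left(4 \left(-5\right) - 2\right) = - 310 \left(-20 - 2\right) = \left(-310\right) \left(-22\right) = 6820$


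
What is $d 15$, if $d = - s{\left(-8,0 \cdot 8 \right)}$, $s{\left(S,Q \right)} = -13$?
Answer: $195$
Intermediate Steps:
$d = 13$ ($d = \left(-1\right) \left(-13\right) = 13$)
$d 15 = 13 \cdot 15 = 195$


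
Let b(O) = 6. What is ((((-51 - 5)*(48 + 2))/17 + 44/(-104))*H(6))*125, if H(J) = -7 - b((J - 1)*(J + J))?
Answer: 9123375/34 ≈ 2.6833e+5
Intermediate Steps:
H(J) = -13 (H(J) = -7 - 1*6 = -7 - 6 = -13)
((((-51 - 5)*(48 + 2))/17 + 44/(-104))*H(6))*125 = ((((-51 - 5)*(48 + 2))/17 + 44/(-104))*(-13))*125 = ((-56*50*(1/17) + 44*(-1/104))*(-13))*125 = ((-2800*1/17 - 11/26)*(-13))*125 = ((-2800/17 - 11/26)*(-13))*125 = -72987/442*(-13)*125 = (72987/34)*125 = 9123375/34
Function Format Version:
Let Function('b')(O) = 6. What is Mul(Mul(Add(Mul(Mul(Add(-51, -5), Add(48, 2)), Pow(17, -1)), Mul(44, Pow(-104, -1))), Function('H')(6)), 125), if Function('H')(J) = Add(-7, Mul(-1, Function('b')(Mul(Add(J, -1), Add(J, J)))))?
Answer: Rational(9123375, 34) ≈ 2.6833e+5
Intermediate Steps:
Function('H')(J) = -13 (Function('H')(J) = Add(-7, Mul(-1, 6)) = Add(-7, -6) = -13)
Mul(Mul(Add(Mul(Mul(Add(-51, -5), Add(48, 2)), Pow(17, -1)), Mul(44, Pow(-104, -1))), Function('H')(6)), 125) = Mul(Mul(Add(Mul(Mul(Add(-51, -5), Add(48, 2)), Pow(17, -1)), Mul(44, Pow(-104, -1))), -13), 125) = Mul(Mul(Add(Mul(Mul(-56, 50), Rational(1, 17)), Mul(44, Rational(-1, 104))), -13), 125) = Mul(Mul(Add(Mul(-2800, Rational(1, 17)), Rational(-11, 26)), -13), 125) = Mul(Mul(Add(Rational(-2800, 17), Rational(-11, 26)), -13), 125) = Mul(Mul(Rational(-72987, 442), -13), 125) = Mul(Rational(72987, 34), 125) = Rational(9123375, 34)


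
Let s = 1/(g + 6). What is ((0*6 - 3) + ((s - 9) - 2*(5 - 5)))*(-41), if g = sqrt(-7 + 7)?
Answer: 2911/6 ≈ 485.17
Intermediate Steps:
g = 0 (g = sqrt(0) = 0)
s = 1/6 (s = 1/(0 + 6) = 1/6 ≈ 0.16667)
((0*6 - 3) + ((s - 9) - 2*(5 - 5)))*(-41) = ((0*6 - 3) + ((1/6 - 9) - 2*(5 - 5)))*(-41) = ((0 - 3) + (-53/6 - 2*0))*(-41) = (-3 + (-53/6 + 0))*(-41) = (-3 - 53/6)*(-41) = -71/6*(-41) = 2911/6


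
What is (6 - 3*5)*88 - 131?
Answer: -923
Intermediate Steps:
(6 - 3*5)*88 - 131 = (6 - 15)*88 - 131 = -9*88 - 131 = -792 - 131 = -923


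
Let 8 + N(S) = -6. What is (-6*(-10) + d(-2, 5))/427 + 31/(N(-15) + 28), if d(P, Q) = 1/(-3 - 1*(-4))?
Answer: 33/14 ≈ 2.3571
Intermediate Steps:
N(S) = -14 (N(S) = -8 - 6 = -14)
d(P, Q) = 1 (d(P, Q) = 1/(-3 + 4) = 1/1 = 1)
(-6*(-10) + d(-2, 5))/427 + 31/(N(-15) + 28) = (-6*(-10) + 1)/427 + 31/(-14 + 28) = (60 + 1)*(1/427) + 31/14 = 61*(1/427) + 31*(1/14) = ⅐ + 31/14 = 33/14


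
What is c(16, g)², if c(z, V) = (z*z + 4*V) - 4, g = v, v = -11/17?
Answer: 17977600/289 ≈ 62206.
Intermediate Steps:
v = -11/17 (v = -11*1/17 = -11/17 ≈ -0.64706)
g = -11/17 ≈ -0.64706
c(z, V) = -4 + z² + 4*V (c(z, V) = (z² + 4*V) - 4 = -4 + z² + 4*V)
c(16, g)² = (-4 + 16² + 4*(-11/17))² = (-4 + 256 - 44/17)² = (4240/17)² = 17977600/289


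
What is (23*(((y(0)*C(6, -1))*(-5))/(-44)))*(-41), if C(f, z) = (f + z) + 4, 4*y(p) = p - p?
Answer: 0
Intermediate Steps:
y(p) = 0 (y(p) = (p - p)/4 = (¼)*0 = 0)
C(f, z) = 4 + f + z
(23*(((y(0)*C(6, -1))*(-5))/(-44)))*(-41) = (23*(((0*(4 + 6 - 1))*(-5))/(-44)))*(-41) = (23*(((0*9)*(-5))*(-1/44)))*(-41) = (23*((0*(-5))*(-1/44)))*(-41) = (23*(0*(-1/44)))*(-41) = (23*0)*(-41) = 0*(-41) = 0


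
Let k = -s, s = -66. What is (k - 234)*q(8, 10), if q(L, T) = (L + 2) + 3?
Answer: -2184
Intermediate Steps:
q(L, T) = 5 + L (q(L, T) = (2 + L) + 3 = 5 + L)
k = 66 (k = -1*(-66) = 66)
(k - 234)*q(8, 10) = (66 - 234)*(5 + 8) = -168*13 = -2184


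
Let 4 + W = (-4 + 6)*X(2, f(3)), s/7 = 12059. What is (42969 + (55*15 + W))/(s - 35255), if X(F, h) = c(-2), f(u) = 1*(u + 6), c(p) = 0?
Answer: 21895/24579 ≈ 0.89080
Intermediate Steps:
s = 84413 (s = 7*12059 = 84413)
f(u) = 6 + u (f(u) = 1*(6 + u) = 6 + u)
X(F, h) = 0
W = -4 (W = -4 + (-4 + 6)*0 = -4 + 2*0 = -4 + 0 = -4)
(42969 + (55*15 + W))/(s - 35255) = (42969 + (55*15 - 4))/(84413 - 35255) = (42969 + (825 - 4))/49158 = (42969 + 821)*(1/49158) = 43790*(1/49158) = 21895/24579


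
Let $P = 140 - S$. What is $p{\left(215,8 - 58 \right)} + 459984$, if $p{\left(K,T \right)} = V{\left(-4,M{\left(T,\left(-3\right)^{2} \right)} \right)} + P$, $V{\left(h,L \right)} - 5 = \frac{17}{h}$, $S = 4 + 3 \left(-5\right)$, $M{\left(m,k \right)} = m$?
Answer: $\frac{1840543}{4} \approx 4.6014 \cdot 10^{5}$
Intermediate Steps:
$S = -11$ ($S = 4 - 15 = -11$)
$V{\left(h,L \right)} = 5 + \frac{17}{h}$
$P = 151$ ($P = 140 - -11 = 140 + 11 = 151$)
$p{\left(K,T \right)} = \frac{607}{4}$ ($p{\left(K,T \right)} = \left(5 + \frac{17}{-4}\right) + 151 = \left(5 + 17 \left(- \frac{1}{4}\right)\right) + 151 = \left(5 - \frac{17}{4}\right) + 151 = \frac{3}{4} + 151 = \frac{607}{4}$)
$p{\left(215,8 - 58 \right)} + 459984 = \frac{607}{4} + 459984 = \frac{1840543}{4}$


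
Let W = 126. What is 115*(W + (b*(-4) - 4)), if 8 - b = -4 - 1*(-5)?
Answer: 10810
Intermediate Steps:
b = 7 (b = 8 - (-4 - 1*(-5)) = 8 - (-4 + 5) = 8 - 1*1 = 8 - 1 = 7)
115*(W + (b*(-4) - 4)) = 115*(126 + (7*(-4) - 4)) = 115*(126 + (-28 - 4)) = 115*(126 - 32) = 115*94 = 10810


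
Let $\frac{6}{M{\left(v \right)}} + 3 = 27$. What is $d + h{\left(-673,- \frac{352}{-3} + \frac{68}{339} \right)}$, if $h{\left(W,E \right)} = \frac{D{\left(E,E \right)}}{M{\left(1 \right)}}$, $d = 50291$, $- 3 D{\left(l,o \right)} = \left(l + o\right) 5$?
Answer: $\frac{49552187}{1017} \approx 48724.0$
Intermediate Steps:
$D{\left(l,o \right)} = - \frac{5 l}{3} - \frac{5 o}{3}$ ($D{\left(l,o \right)} = - \frac{\left(l + o\right) 5}{3} = - \frac{5 l + 5 o}{3} = - \frac{5 l}{3} - \frac{5 o}{3}$)
$M{\left(v \right)} = \frac{1}{4}$ ($M{\left(v \right)} = \frac{6}{-3 + 27} = \frac{6}{24} = 6 \cdot \frac{1}{24} = \frac{1}{4}$)
$h{\left(W,E \right)} = - \frac{40 E}{3}$ ($h{\left(W,E \right)} = \left(- \frac{5 E}{3} - \frac{5 E}{3}\right) \frac{1}{\frac{1}{4}} = - \frac{10 E}{3} \cdot 4 = - \frac{40 E}{3}$)
$d + h{\left(-673,- \frac{352}{-3} + \frac{68}{339} \right)} = 50291 - \frac{40 \left(- \frac{352}{-3} + \frac{68}{339}\right)}{3} = 50291 - \frac{40 \left(\left(-352\right) \left(- \frac{1}{3}\right) + 68 \cdot \frac{1}{339}\right)}{3} = 50291 - \frac{40 \left(\frac{352}{3} + \frac{68}{339}\right)}{3} = 50291 - \frac{1593760}{1017} = \frac{49552187}{1017}$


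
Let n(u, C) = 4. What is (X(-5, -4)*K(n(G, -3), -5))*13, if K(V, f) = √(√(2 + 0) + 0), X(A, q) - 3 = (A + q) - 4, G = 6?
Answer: -130*2^(¼) ≈ -154.60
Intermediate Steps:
X(A, q) = -1 + A + q (X(A, q) = 3 + ((A + q) - 4) = 3 + (-4 + A + q) = -1 + A + q)
K(V, f) = 2^(¼) (K(V, f) = √(√2 + 0) = √(√2) = 2^(¼))
(X(-5, -4)*K(n(G, -3), -5))*13 = ((-1 - 5 - 4)*2^(¼))*13 = -10*2^(¼)*13 = -130*2^(¼)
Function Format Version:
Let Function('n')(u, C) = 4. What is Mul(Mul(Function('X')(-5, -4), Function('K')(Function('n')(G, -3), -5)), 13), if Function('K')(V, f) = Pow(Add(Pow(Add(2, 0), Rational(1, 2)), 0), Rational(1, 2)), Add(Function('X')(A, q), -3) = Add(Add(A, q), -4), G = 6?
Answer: Mul(-130, Pow(2, Rational(1, 4))) ≈ -154.60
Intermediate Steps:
Function('X')(A, q) = Add(-1, A, q) (Function('X')(A, q) = Add(3, Add(Add(A, q), -4)) = Add(3, Add(-4, A, q)) = Add(-1, A, q))
Function('K')(V, f) = Pow(2, Rational(1, 4)) (Function('K')(V, f) = Pow(Add(Pow(2, Rational(1, 2)), 0), Rational(1, 2)) = Pow(Pow(2, Rational(1, 2)), Rational(1, 2)) = Pow(2, Rational(1, 4)))
Mul(Mul(Function('X')(-5, -4), Function('K')(Function('n')(G, -3), -5)), 13) = Mul(Mul(Add(-1, -5, -4), Pow(2, Rational(1, 4))), 13) = Mul(Mul(-10, Pow(2, Rational(1, 4))), 13) = Mul(-130, Pow(2, Rational(1, 4)))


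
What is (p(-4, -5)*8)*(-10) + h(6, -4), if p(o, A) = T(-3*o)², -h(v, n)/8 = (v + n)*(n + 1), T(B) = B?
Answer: -11472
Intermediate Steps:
h(v, n) = -8*(1 + n)*(n + v) (h(v, n) = -8*(v + n)*(n + 1) = -8*(n + v)*(1 + n) = -8*(1 + n)*(n + v))
p(o, A) = 9*o² (p(o, A) = (-3*o)² = 9*o²)
(p(-4, -5)*8)*(-10) + h(6, -4) = ((9*(-4)²)*8)*(-10) + (-8*(-4) - 8*6 - 8*(-4)² - 8*(-4)*6) = ((9*16)*8)*(-10) + (32 - 48 - 8*16 + 192) = (144*8)*(-10) + (32 - 48 - 128 + 192) = 1152*(-10) + 48 = -11520 + 48 = -11472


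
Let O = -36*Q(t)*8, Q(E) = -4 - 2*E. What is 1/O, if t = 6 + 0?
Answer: 1/4608 ≈ 0.00021701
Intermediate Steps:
t = 6
O = 4608 (O = -36*(-4 - 2*6)*8 = -36*(-4 - 12)*8 = -36*(-16)*8 = 576*8 = 4608)
1/O = 1/4608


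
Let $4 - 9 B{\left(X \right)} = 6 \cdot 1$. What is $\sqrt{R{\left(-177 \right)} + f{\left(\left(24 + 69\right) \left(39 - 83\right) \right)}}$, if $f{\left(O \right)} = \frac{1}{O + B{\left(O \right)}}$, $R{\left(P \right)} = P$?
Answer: $\frac{i \sqrt{240091786770}}{36830} \approx 13.304 i$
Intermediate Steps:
$B{\left(X \right)} = - \frac{2}{9}$ ($B{\left(X \right)} = \frac{4}{9} - \frac{6 \cdot 1}{9} = \frac{4}{9} - \frac{2}{3} = - \frac{2}{9}$)
$f{\left(O \right)} = \frac{1}{- \frac{2}{9} + O}$ ($f{\left(O \right)} = \frac{1}{O - \frac{2}{9}} = \frac{1}{- \frac{2}{9} + O}$)
$\sqrt{R{\left(-177 \right)} + f{\left(\left(24 + 69\right) \left(39 - 83\right) \right)}} = \sqrt{-177 + \frac{9}{-2 + 9 \left(24 + 69\right) \left(39 - 83\right)}} = \sqrt{-177 + \frac{9}{-2 + 9 \cdot 93 \left(-44\right)}} = \sqrt{-177 + \frac{9}{-2 + 9 \left(-4092\right)}} = \sqrt{-177 + \frac{9}{-2 - 36828}} = \sqrt{-177 + \frac{9}{-36830}} = \sqrt{-177 + 9 \left(- \frac{1}{36830}\right)} = \sqrt{-177 - \frac{9}{36830}} = \sqrt{- \frac{6518919}{36830}} = \frac{i \sqrt{240091786770}}{36830}$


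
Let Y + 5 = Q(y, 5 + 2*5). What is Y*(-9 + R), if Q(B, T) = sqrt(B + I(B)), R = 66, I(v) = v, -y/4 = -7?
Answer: -285 + 114*sqrt(14) ≈ 141.55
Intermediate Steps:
y = 28 (y = -4*(-7) = 28)
Q(B, T) = sqrt(2)*sqrt(B) (Q(B, T) = sqrt(B + B) = sqrt(2*B) = sqrt(2)*sqrt(B))
Y = -5 + 2*sqrt(14) (Y = -5 + sqrt(2)*sqrt(28) = -5 + sqrt(2)*(2*sqrt(7)) = -5 + 2*sqrt(14) ≈ 2.4833)
Y*(-9 + R) = (-5 + 2*sqrt(14))*(-9 + 66) = (-5 + 2*sqrt(14))*57 = -285 + 114*sqrt(14)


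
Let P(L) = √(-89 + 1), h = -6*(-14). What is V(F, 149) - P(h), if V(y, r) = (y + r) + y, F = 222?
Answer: 593 - 2*I*√22 ≈ 593.0 - 9.3808*I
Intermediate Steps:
V(y, r) = r + 2*y (V(y, r) = (r + y) + y = r + 2*y)
h = 84
P(L) = 2*I*√22 (P(L) = √(-88) = 2*I*√22)
V(F, 149) - P(h) = (149 + 2*222) - 2*I*√22 = (149 + 444) - 2*I*√22 = 593 - 2*I*√22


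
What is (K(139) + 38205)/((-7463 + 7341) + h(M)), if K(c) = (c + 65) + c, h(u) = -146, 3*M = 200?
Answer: -9637/67 ≈ -143.84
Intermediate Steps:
M = 200/3 (M = (1/3)*200 = 200/3 ≈ 66.667)
K(c) = 65 + 2*c (K(c) = (65 + c) + c = 65 + 2*c)
(K(139) + 38205)/((-7463 + 7341) + h(M)) = ((65 + 2*139) + 38205)/((-7463 + 7341) - 146) = ((65 + 278) + 38205)/(-122 - 146) = (343 + 38205)/(-268) = 38548*(-1/268) = -9637/67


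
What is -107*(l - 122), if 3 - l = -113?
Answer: 642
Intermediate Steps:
l = 116 (l = 3 - 1*(-113) = 3 + 113 = 116)
-107*(l - 122) = -107*(116 - 122) = -107*(-6) = 642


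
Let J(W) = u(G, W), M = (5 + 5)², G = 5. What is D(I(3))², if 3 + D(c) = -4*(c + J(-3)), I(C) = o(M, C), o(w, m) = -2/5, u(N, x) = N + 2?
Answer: 21609/25 ≈ 864.36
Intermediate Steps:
M = 100 (M = 10² = 100)
u(N, x) = 2 + N
J(W) = 7 (J(W) = 2 + 5 = 7)
o(w, m) = -⅖ (o(w, m) = -2*⅕ = -⅖)
I(C) = -⅖
D(c) = -31 - 4*c (D(c) = -3 - 4*(c + 7) = -3 - 4*(7 + c) = -3 + (-28 - 4*c) = -31 - 4*c)
D(I(3))² = (-31 - 4*(-⅖))² = (-31 + 8/5)² = (-147/5)² = 21609/25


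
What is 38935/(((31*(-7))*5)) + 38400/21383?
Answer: -158176621/4640111 ≈ -34.089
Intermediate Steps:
38935/(((31*(-7))*5)) + 38400/21383 = 38935/((-217*5)) + 38400*(1/21383) = 38935/(-1085) + 38400/21383 = 38935*(-1/1085) + 38400/21383 = -7787/217 + 38400/21383 = -158176621/4640111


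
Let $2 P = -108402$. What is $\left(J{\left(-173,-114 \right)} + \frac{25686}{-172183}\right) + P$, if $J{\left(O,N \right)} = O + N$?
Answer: $- \frac{9381932990}{172183} \approx -54488.0$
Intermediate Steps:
$P = -54201$ ($P = \frac{1}{2} \left(-108402\right) = -54201$)
$J{\left(O,N \right)} = N + O$
$\left(J{\left(-173,-114 \right)} + \frac{25686}{-172183}\right) + P = \left(\left(-114 - 173\right) + \frac{25686}{-172183}\right) - 54201 = \left(-287 + 25686 \left(- \frac{1}{172183}\right)\right) - 54201 = \left(-287 - \frac{25686}{172183}\right) - 54201 = - \frac{49442207}{172183} - 54201 = - \frac{9381932990}{172183}$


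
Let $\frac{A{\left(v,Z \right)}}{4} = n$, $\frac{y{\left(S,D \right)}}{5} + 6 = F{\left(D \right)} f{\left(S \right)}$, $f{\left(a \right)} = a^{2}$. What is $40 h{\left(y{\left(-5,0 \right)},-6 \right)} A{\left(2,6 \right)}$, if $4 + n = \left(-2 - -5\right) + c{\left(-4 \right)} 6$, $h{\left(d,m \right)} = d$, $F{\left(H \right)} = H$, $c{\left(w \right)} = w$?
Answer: $120000$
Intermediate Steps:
$y{\left(S,D \right)} = -30 + 5 D S^{2}$
$n = -25$ ($n = -4 - 21 = -25$)
$A{\left(v,Z \right)} = -100$ ($A{\left(v,Z \right)} = 4 \left(-25\right) = -100$)
$40 h{\left(y{\left(-5,0 \right)},-6 \right)} A{\left(2,6 \right)} = 40 \left(-30 + 5 \cdot 0 \left(-5\right)^{2}\right) \left(-100\right) = 40 \left(-30 + 5 \cdot 0 \cdot 25\right) \left(-100\right) = 40 \left(-30 + 0\right) \left(-100\right) = 40 \left(-30\right) \left(-100\right) = \left(-1200\right) \left(-100\right) = 120000$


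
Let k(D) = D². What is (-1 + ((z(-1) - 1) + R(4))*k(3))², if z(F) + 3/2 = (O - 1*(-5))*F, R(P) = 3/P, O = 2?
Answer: 101761/16 ≈ 6360.1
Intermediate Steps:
z(F) = -3/2 + 7*F (z(F) = -3/2 + (2 - 1*(-5))*F = -3/2 + (2 + 5)*F = -3/2 + 7*F)
(-1 + ((z(-1) - 1) + R(4))*k(3))² = (-1 + (((-3/2 + 7*(-1)) - 1) + 3/4)*3²)² = (-1 + (((-3/2 - 7) - 1) + 3*(¼))*9)² = (-1 + ((-17/2 - 1) + ¾)*9)² = (-1 + (-19/2 + ¾)*9)² = (-1 - 35/4*9)² = (-1 - 315/4)² = (-319/4)² = 101761/16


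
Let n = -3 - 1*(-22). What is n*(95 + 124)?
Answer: 4161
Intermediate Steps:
n = 19 (n = -3 + 22 = 19)
n*(95 + 124) = 19*(95 + 124) = 19*219 = 4161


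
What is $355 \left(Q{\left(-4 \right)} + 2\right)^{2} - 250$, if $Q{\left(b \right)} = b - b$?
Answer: $1170$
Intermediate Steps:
$Q{\left(b \right)} = 0$
$355 \left(Q{\left(-4 \right)} + 2\right)^{2} - 250 = 355 \left(0 + 2\right)^{2} - 250 = 355 \cdot 2^{2} - 250 = 355 \cdot 4 - 250 = 1420 - 250 = 1170$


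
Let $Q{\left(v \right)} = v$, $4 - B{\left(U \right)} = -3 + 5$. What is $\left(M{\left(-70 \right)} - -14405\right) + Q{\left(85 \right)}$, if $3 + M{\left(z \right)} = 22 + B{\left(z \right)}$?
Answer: $14511$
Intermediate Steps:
$B{\left(U \right)} = 2$ ($B{\left(U \right)} = 4 - \left(-3 + 5\right) = 4 - 2 = 2$)
$M{\left(z \right)} = 21$ ($M{\left(z \right)} = -3 + \left(22 + 2\right) = -3 + 24 = 21$)
$\left(M{\left(-70 \right)} - -14405\right) + Q{\left(85 \right)} = \left(21 - -14405\right) + 85 = \left(21 + 14405\right) + 85 = 14426 + 85 = 14511$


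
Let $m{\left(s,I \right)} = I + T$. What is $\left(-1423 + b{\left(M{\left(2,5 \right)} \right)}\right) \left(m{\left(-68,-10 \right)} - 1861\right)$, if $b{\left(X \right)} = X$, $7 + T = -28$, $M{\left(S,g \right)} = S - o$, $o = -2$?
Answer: $2704614$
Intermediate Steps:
$M{\left(S,g \right)} = 2 + S$ ($M{\left(S,g \right)} = S - -2 = S + 2 = 2 + S$)
$T = -35$ ($T = -7 - 28 = -35$)
$m{\left(s,I \right)} = -35 + I$ ($m{\left(s,I \right)} = I - 35 = -35 + I$)
$\left(-1423 + b{\left(M{\left(2,5 \right)} \right)}\right) \left(m{\left(-68,-10 \right)} - 1861\right) = \left(-1423 + \left(2 + 2\right)\right) \left(\left(-35 - 10\right) - 1861\right) = \left(-1423 + 4\right) \left(-45 - 1861\right) = \left(-1419\right) \left(-1906\right) = 2704614$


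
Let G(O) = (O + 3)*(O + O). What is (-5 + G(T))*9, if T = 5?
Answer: 675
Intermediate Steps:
G(O) = 2*O*(3 + O) (G(O) = (3 + O)*(2*O) = 2*O*(3 + O))
(-5 + G(T))*9 = (-5 + 2*5*(3 + 5))*9 = (-5 + 2*5*8)*9 = (-5 + 80)*9 = 75*9 = 675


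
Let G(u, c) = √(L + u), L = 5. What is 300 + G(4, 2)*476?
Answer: 1728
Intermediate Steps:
G(u, c) = √(5 + u)
300 + G(4, 2)*476 = 300 + √(5 + 4)*476 = 300 + √9*476 = 300 + 3*476 = 300 + 1428 = 1728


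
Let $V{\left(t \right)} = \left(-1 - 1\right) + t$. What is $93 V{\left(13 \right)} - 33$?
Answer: $990$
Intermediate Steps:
$V{\left(t \right)} = -2 + t$
$93 V{\left(13 \right)} - 33 = 93 \left(-2 + 13\right) - 33 = 93 \cdot 11 - 33 = 1023 - 33 = 990$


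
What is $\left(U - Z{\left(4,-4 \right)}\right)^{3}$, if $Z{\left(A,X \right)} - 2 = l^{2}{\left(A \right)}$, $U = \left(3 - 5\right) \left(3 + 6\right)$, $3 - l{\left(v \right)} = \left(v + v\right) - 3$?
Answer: $-13824$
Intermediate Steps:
$l{\left(v \right)} = 6 - 2 v$ ($l{\left(v \right)} = 3 - \left(\left(v + v\right) - 3\right) = 3 - \left(2 v - 3\right) = 3 - \left(-3 + 2 v\right) = 6 - 2 v$)
$U = -18$ ($U = \left(-2\right) 9 = -18$)
$Z{\left(A,X \right)} = 2 + \left(6 - 2 A\right)^{2}$
$\left(U - Z{\left(4,-4 \right)}\right)^{3} = \left(-18 - \left(2 + 4 \left(-3 + 4\right)^{2}\right)\right)^{3} = \left(-18 - \left(2 + 4 \cdot 1^{2}\right)\right)^{3} = \left(-18 - \left(2 + 4 \cdot 1\right)\right)^{3} = \left(-18 - \left(2 + 4\right)\right)^{3} = \left(-18 - 6\right)^{3} = \left(-24\right)^{3} = -13824$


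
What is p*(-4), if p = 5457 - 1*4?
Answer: -21812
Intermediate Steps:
p = 5453 (p = 5457 - 4 = 5453)
p*(-4) = 5453*(-4) = -21812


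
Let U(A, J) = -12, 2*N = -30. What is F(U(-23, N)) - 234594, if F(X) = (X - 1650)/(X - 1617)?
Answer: -127383988/543 ≈ -2.3459e+5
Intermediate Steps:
N = -15 (N = (1/2)*(-30) = -15)
F(X) = (-1650 + X)/(-1617 + X)
F(U(-23, N)) - 234594 = (-1650 - 12)/(-1617 - 12) - 234594 = -1662/(-1629) - 234594 = -1/1629*(-1662) - 234594 = 554/543 - 234594 = -127383988/543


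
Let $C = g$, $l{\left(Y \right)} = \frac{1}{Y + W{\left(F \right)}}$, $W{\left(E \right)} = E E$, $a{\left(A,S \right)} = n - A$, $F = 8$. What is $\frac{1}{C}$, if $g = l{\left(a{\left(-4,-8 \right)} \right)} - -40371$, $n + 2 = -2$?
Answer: $\frac{64}{2583745} \approx 2.477 \cdot 10^{-5}$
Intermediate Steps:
$n = -4$ ($n = -2 - 2 = -4$)
$a{\left(A,S \right)} = -4 - A$
$W{\left(E \right)} = E^{2}$
$l{\left(Y \right)} = \frac{1}{64 + Y}$ ($l{\left(Y \right)} = \frac{1}{Y + 8^{2}} = \frac{1}{Y + 64} = \frac{1}{64 + Y}$)
$g = \frac{2583745}{64}$ ($g = \frac{1}{64 - 0} - -40371 = \frac{1}{64 + \left(-4 + 4\right)} + 40371 = \frac{1}{64 + 0} + 40371 = \frac{1}{64} + 40371 = \frac{2583745}{64} \approx 40371.0$)
$C = \frac{2583745}{64} \approx 40371.0$
$\frac{1}{C} = \frac{1}{\frac{2583745}{64}} = \frac{64}{2583745}$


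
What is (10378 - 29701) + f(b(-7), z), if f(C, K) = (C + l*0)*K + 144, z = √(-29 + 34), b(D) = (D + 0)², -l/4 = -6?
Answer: -19179 + 49*√5 ≈ -19069.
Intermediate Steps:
l = 24 (l = -4*(-6) = 24)
b(D) = D²
z = √5 ≈ 2.2361
f(C, K) = 144 + C*K (f(C, K) = (C + 24*0)*K + 144 = (C + 0)*K + 144 = C*K + 144 = 144 + C*K)
(10378 - 29701) + f(b(-7), z) = (10378 - 29701) + (144 + (-7)²*√5) = -19323 + (144 + 49*√5) = -19179 + 49*√5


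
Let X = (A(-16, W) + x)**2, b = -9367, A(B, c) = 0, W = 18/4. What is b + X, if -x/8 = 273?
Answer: 4760489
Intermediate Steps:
W = 9/2 (W = 18*(1/4) = 9/2 ≈ 4.5000)
x = -2184 (x = -8*273 = -2184)
X = 4769856 (X = (0 - 2184)**2 = (-2184)**2 = 4769856)
b + X = -9367 + 4769856 = 4760489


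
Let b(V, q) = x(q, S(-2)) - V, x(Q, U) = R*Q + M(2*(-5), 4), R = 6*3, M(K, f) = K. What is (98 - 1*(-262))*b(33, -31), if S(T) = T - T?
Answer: -216360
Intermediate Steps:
R = 18
S(T) = 0
x(Q, U) = -10 + 18*Q (x(Q, U) = 18*Q + 2*(-5) = 18*Q - 10 = -10 + 18*Q)
b(V, q) = -10 - V + 18*q (b(V, q) = (-10 + 18*q) - V = -10 - V + 18*q)
(98 - 1*(-262))*b(33, -31) = (98 - 1*(-262))*(-10 - 1*33 + 18*(-31)) = (98 + 262)*(-10 - 33 - 558) = 360*(-601) = -216360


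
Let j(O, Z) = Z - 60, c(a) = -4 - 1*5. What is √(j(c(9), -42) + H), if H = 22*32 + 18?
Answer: 2*√155 ≈ 24.900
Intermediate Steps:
c(a) = -9 (c(a) = -4 - 5 = -9)
H = 722 (H = 704 + 18 = 722)
j(O, Z) = -60 + Z
√(j(c(9), -42) + H) = √((-60 - 42) + 722) = √(-102 + 722) = √620 = 2*√155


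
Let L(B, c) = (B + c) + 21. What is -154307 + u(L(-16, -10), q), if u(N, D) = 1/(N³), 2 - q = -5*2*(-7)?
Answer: -19288376/125 ≈ -1.5431e+5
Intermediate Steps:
q = -68 (q = 2 - (-5*2)*(-7) = 2 - (-10)*(-7) = 2 - 1*70 = 2 - 70 = -68)
L(B, c) = 21 + B + c
u(N, D) = N⁻³
-154307 + u(L(-16, -10), q) = -154307 + (21 - 16 - 10)⁻³ = -154307 + (-5)⁻³ = -154307 - 1/125 = -19288376/125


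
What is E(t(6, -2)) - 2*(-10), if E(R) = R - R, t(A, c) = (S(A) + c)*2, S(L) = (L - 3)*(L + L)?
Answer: 20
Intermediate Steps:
S(L) = 2*L*(-3 + L) (S(L) = (-3 + L)*(2*L) = 2*L*(-3 + L))
t(A, c) = 2*c + 4*A*(-3 + A) (t(A, c) = (2*A*(-3 + A) + c)*2 = (c + 2*A*(-3 + A))*2 = 2*c + 4*A*(-3 + A))
E(R) = 0
E(t(6, -2)) - 2*(-10) = 0 - 2*(-10) = 0 + 20 = 20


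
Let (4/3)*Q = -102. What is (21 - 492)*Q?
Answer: 72063/2 ≈ 36032.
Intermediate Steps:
Q = -153/2 (Q = (¾)*(-102) = -153/2 ≈ -76.500)
(21 - 492)*Q = (21 - 492)*(-153/2) = -471*(-153/2) = 72063/2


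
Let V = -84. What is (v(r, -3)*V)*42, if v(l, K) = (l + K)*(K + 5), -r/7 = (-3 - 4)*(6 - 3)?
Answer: -1016064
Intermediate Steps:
r = 147 (r = -7*(-3 - 4)*(6 - 3) = -(-49)*3 = -7*(-21) = 147)
v(l, K) = (5 + K)*(K + l) (v(l, K) = (K + l)*(5 + K) = (5 + K)*(K + l))
(v(r, -3)*V)*42 = (((-3)**2 + 5*(-3) + 5*147 - 3*147)*(-84))*42 = ((9 - 15 + 735 - 441)*(-84))*42 = (288*(-84))*42 = -24192*42 = -1016064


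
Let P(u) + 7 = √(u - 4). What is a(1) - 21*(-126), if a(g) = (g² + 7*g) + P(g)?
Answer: 2647 + I*√3 ≈ 2647.0 + 1.732*I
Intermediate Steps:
P(u) = -7 + √(-4 + u) (P(u) = -7 + √(u - 4) = -7 + √(-4 + u))
a(g) = -7 + g² + √(-4 + g) + 7*g (a(g) = (g² + 7*g) + (-7 + √(-4 + g)) = -7 + g² + √(-4 + g) + 7*g)
a(1) - 21*(-126) = (-7 + 1² + √(-4 + 1) + 7*1) - 21*(-126) = (-7 + 1 + √(-3) + 7) + 2646 = (-7 + 1 + I*√3 + 7) + 2646 = (1 + I*√3) + 2646 = 2647 + I*√3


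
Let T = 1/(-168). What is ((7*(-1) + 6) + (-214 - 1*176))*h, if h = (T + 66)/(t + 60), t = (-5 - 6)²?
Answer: -4335017/30408 ≈ -142.56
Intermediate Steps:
T = -1/168 ≈ -0.0059524
t = 121 (t = (-11)² = 121)
h = 11087/30408 (h = (-1/168 + 66)/(121 + 60) = (11087/168)/181 = (11087/168)*(1/181) = 11087/30408 ≈ 0.36461)
((7*(-1) + 6) + (-214 - 1*176))*h = ((7*(-1) + 6) + (-214 - 1*176))*(11087/30408) = ((-7 + 6) + (-214 - 176))*(11087/30408) = (-1 - 390)*(11087/30408) = -391*11087/30408 = -4335017/30408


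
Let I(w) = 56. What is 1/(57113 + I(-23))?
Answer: 1/57169 ≈ 1.7492e-5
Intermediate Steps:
1/(57113 + I(-23)) = 1/(57113 + 56) = 1/57169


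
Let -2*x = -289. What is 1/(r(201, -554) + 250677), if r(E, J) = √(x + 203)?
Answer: 501354/125677915963 - √1390/125677915963 ≈ 3.9889e-6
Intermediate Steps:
x = 289/2 (x = -½*(-289) = 289/2 ≈ 144.50)
r(E, J) = √1390/2 (r(E, J) = √(289/2 + 203) = √(695/2) = √1390/2)
1/(r(201, -554) + 250677) = 1/(√1390/2 + 250677) = 1/(250677 + √1390/2)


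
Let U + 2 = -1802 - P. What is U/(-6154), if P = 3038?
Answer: 2421/3077 ≈ 0.78681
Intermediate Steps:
U = -4842 (U = -2 + (-1802 - 1*3038) = -2 + (-1802 - 3038) = -2 - 4840 = -4842)
U/(-6154) = -4842/(-6154) = -4842*(-1/6154) = 2421/3077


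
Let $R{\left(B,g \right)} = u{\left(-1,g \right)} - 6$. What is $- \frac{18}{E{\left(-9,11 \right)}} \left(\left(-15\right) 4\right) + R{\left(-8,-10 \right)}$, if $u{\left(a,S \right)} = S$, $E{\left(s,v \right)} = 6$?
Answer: $164$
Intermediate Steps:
$R{\left(B,g \right)} = -6 + g$ ($R{\left(B,g \right)} = g - 6 = -6 + g$)
$- \frac{18}{E{\left(-9,11 \right)}} \left(\left(-15\right) 4\right) + R{\left(-8,-10 \right)} = - \frac{18}{6} \left(\left(-15\right) 4\right) - 16 = \left(-18\right) \frac{1}{6} \left(-60\right) - 16 = \left(-3\right) \left(-60\right) - 16 = 180 - 16 = 164$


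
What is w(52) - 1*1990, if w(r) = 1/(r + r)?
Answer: -206959/104 ≈ -1990.0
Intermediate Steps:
w(r) = 1/(2*r)
w(52) - 1*1990 = (1/2)/52 - 1*1990 = (1/2)*(1/52) - 1990 = 1/104 - 1990 = -206959/104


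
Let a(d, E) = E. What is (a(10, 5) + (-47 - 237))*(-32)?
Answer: 8928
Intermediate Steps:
(a(10, 5) + (-47 - 237))*(-32) = (5 + (-47 - 237))*(-32) = (5 - 284)*(-32) = -279*(-32) = 8928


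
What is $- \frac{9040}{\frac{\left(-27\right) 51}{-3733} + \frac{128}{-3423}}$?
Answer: $- \frac{115513653360}{4235647} \approx -27272.0$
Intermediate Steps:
$- \frac{9040}{\frac{\left(-27\right) 51}{-3733} + \frac{128}{-3423}} = - \frac{9040}{\left(-1377\right) \left(- \frac{1}{3733}\right) + 128 \left(- \frac{1}{3423}\right)} = - \frac{9040}{\frac{1377}{3733} - \frac{128}{3423}} = - \frac{9040}{\frac{4235647}{12778059}} = \left(-9040\right) \frac{12778059}{4235647} = - \frac{115513653360}{4235647}$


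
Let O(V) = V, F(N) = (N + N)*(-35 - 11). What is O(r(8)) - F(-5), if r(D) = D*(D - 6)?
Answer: -444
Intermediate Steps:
F(N) = -92*N (F(N) = (2*N)*(-46) = -92*N)
r(D) = D*(-6 + D)
O(r(8)) - F(-5) = 8*(-6 + 8) - (-92)*(-5) = 8*2 - 1*460 = 16 - 460 = -444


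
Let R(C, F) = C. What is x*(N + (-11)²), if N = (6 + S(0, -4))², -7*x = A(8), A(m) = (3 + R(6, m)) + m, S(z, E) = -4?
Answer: -2125/7 ≈ -303.57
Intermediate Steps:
A(m) = 9 + m (A(m) = (3 + 6) + m = 9 + m)
x = -17/7 (x = -(9 + 8)/7 = -⅐*17 = -17/7 ≈ -2.4286)
N = 4 (N = (6 - 4)² = 2² = 4)
x*(N + (-11)²) = -17*(4 + (-11)²)/7 = -17*(4 + 121)/7 = -17/7*125 = -2125/7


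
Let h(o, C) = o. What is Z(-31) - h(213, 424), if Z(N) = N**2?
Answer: 748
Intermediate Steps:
Z(-31) - h(213, 424) = (-31)**2 - 1*213 = 961 - 213 = 748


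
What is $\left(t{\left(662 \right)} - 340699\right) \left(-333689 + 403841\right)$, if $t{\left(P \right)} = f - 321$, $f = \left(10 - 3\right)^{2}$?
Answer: $-23919797592$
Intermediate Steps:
$f = 49$ ($f = 7^{2} = 49$)
$t{\left(P \right)} = -272$ ($t{\left(P \right)} = 49 - 321 = -272$)
$\left(t{\left(662 \right)} - 340699\right) \left(-333689 + 403841\right) = \left(-272 - 340699\right) \left(-333689 + 403841\right) = \left(-340971\right) 70152 = -23919797592$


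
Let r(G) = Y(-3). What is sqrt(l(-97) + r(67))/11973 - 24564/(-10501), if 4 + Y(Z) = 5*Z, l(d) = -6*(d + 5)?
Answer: 24564/10501 + sqrt(533)/11973 ≈ 2.3411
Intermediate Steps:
l(d) = -30 - 6*d (l(d) = -6*(5 + d) = -30 - 6*d)
Y(Z) = -4 + 5*Z
r(G) = -19 (r(G) = -4 + 5*(-3) = -4 - 15 = -19)
sqrt(l(-97) + r(67))/11973 - 24564/(-10501) = sqrt((-30 - 6*(-97)) - 19)/11973 - 24564/(-10501) = sqrt((-30 + 582) - 19)*(1/11973) - 24564*(-1/10501) = sqrt(552 - 19)*(1/11973) + 24564/10501 = sqrt(533)*(1/11973) + 24564/10501 = sqrt(533)/11973 + 24564/10501 = 24564/10501 + sqrt(533)/11973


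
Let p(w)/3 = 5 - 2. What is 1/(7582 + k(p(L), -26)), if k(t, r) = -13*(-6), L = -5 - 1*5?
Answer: 1/7660 ≈ 0.00013055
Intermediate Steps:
L = -10 (L = -5 - 5 = -10)
p(w) = 9 (p(w) = 3*(5 - 2) = 3*3 = 9)
k(t, r) = 78
1/(7582 + k(p(L), -26)) = 1/(7582 + 78) = 1/7660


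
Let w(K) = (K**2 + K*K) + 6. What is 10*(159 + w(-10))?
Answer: 3650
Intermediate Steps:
w(K) = 6 + 2*K**2 (w(K) = (K**2 + K**2) + 6 = 2*K**2 + 6 = 6 + 2*K**2)
10*(159 + w(-10)) = 10*(159 + (6 + 2*(-10)**2)) = 10*(159 + (6 + 2*100)) = 10*(159 + (6 + 200)) = 10*(159 + 206) = 10*365 = 3650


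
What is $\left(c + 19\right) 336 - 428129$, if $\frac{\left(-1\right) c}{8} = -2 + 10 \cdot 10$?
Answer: $-685169$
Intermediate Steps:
$c = -784$ ($c = - 8 \left(-2 + 10 \cdot 10\right) = - 8 \left(-2 + 100\right) = \left(-8\right) 98 = -784$)
$\left(c + 19\right) 336 - 428129 = \left(-784 + 19\right) 336 - 428129 = \left(-765\right) 336 - 428129 = -257040 - 428129 = -685169$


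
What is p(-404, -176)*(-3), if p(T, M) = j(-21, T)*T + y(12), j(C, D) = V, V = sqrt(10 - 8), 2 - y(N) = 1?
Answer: -3 + 1212*sqrt(2) ≈ 1711.0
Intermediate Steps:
y(N) = 1 (y(N) = 2 - 1*1 = 2 - 1 = 1)
V = sqrt(2) ≈ 1.4142
j(C, D) = sqrt(2)
p(T, M) = 1 + T*sqrt(2) (p(T, M) = sqrt(2)*T + 1 = T*sqrt(2) + 1 = 1 + T*sqrt(2))
p(-404, -176)*(-3) = (1 - 404*sqrt(2))*(-3) = -3 + 1212*sqrt(2)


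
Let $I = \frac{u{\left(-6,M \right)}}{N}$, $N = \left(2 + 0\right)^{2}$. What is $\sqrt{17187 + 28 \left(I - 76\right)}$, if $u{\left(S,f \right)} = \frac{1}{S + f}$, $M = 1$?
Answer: $\frac{2 \sqrt{94110}}{5} \approx 122.71$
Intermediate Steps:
$N = 4$ ($N = 2^{2} = 4$)
$I = - \frac{1}{20}$ ($I = \frac{1}{\left(-6 + 1\right) 4} = \frac{1}{-5} \cdot \frac{1}{4} = \left(- \frac{1}{5}\right) \frac{1}{4} = - \frac{1}{20} \approx -0.05$)
$\sqrt{17187 + 28 \left(I - 76\right)} = \sqrt{17187 + 28 \left(- \frac{1}{20} - 76\right)} = \sqrt{17187 + 28 \left(- \frac{1521}{20}\right)} = \sqrt{17187 - \frac{10647}{5}} = \sqrt{\frac{75288}{5}} = \frac{2 \sqrt{94110}}{5}$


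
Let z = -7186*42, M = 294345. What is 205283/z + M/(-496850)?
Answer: -19083171169/14995529220 ≈ -1.2726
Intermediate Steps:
z = -301812
205283/z + M/(-496850) = 205283/(-301812) + 294345/(-496850) = 205283*(-1/301812) + 294345*(-1/496850) = -205283/301812 - 58869/99370 = -19083171169/14995529220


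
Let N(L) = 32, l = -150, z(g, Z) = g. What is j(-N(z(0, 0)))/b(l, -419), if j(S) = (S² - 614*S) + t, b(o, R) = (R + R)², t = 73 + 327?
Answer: 5268/175561 ≈ 0.030007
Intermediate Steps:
t = 400
b(o, R) = 4*R² (b(o, R) = (2*R)² = 4*R²)
j(S) = 400 + S² - 614*S (j(S) = (S² - 614*S) + 400 = 400 + S² - 614*S)
j(-N(z(0, 0)))/b(l, -419) = (400 + (-1*32)² - (-614)*32)/((4*(-419)²)) = (400 + (-32)² - 614*(-32))/((4*175561)) = (400 + 1024 + 19648)/702244 = 21072*(1/702244) = 5268/175561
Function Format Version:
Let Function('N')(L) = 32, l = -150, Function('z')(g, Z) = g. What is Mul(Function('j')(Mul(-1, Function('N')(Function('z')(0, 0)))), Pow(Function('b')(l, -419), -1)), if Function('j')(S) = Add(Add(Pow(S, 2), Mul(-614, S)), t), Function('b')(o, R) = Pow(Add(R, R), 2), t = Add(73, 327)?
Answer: Rational(5268, 175561) ≈ 0.030007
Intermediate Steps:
t = 400
Function('b')(o, R) = Mul(4, Pow(R, 2)) (Function('b')(o, R) = Pow(Mul(2, R), 2) = Mul(4, Pow(R, 2)))
Function('j')(S) = Add(400, Pow(S, 2), Mul(-614, S)) (Function('j')(S) = Add(Add(Pow(S, 2), Mul(-614, S)), 400) = Add(400, Pow(S, 2), Mul(-614, S)))
Mul(Function('j')(Mul(-1, Function('N')(Function('z')(0, 0)))), Pow(Function('b')(l, -419), -1)) = Mul(Add(400, Pow(Mul(-1, 32), 2), Mul(-614, Mul(-1, 32))), Pow(Mul(4, Pow(-419, 2)), -1)) = Mul(Add(400, Pow(-32, 2), Mul(-614, -32)), Pow(Mul(4, 175561), -1)) = Mul(Add(400, 1024, 19648), Pow(702244, -1)) = Mul(21072, Rational(1, 702244)) = Rational(5268, 175561)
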